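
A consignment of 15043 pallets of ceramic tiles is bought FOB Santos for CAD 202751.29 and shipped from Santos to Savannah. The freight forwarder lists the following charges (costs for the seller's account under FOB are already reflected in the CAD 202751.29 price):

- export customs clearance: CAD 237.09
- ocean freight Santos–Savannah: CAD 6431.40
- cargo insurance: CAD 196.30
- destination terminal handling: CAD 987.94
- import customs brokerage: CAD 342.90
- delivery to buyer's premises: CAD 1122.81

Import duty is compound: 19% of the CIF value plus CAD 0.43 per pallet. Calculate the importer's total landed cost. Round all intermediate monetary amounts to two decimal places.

Total landed cost: CAD 258083.14

FOB: the seller bears costs until goods are on board at the origin port; the buyer bears freight, insurance and all costs thereafter.
Already in the invoice (seller's account under FOB): export clearance — exclude.
CIF value = FOB price + freight + insurance = 202751.29 + 6431.40 + 196.30 = 209378.99
Ad valorem component: 209378.99 × 19% = 39782.01
Specific component: 15043 × 0.43 = 6468.49
Import duty = 39782.01 + 6468.49 = 46250.50
Buyer bears: freight 6431.40 + insurance 196.30 + destination terminal 987.94 + brokerage 342.90 + delivery 1122.81 + duty 46250.50 = 55331.85
Landed cost = invoice 202751.29 + 55331.85 = 258083.14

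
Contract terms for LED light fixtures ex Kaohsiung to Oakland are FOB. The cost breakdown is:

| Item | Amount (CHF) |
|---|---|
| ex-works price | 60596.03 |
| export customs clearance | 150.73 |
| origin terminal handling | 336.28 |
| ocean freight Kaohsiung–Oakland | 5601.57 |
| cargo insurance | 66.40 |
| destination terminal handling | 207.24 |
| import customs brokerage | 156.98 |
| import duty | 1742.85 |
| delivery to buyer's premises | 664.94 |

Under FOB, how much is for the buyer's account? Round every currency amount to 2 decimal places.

FOB: the seller bears costs until goods are on board at the origin port; the buyer bears freight, insurance and all costs thereafter.
Seller's account: goods 60596.03 + export clearance 150.73 + origin terminal 336.28 = 61083.04
Buyer's account: freight 5601.57 + insurance 66.40 + destination terminal 207.24 + brokerage 156.98 + duty 1742.85 + delivery 664.94 = 8439.98

Buyer's account: CHF 8439.98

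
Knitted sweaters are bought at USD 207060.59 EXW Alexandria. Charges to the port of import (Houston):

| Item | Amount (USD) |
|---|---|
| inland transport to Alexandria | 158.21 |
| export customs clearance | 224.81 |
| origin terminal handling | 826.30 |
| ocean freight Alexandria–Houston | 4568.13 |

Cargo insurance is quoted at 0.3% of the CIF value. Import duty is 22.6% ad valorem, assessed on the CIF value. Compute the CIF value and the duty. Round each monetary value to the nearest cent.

Let C be the CIF value. C = EXW price + pre-shipment costs + freight + 0.3% × C
C − 0.3% × C = 207060.59 + 158.21 + 224.81 + 826.30 + 4568.13
0.997 × C = 212838.04
C = 212838.04 / 0.997 = 213478.48
Insurance premium = 0.3% × 213478.48 = 640.44
Import duty = 213478.48 × 22.6% = 48246.14

CIF value: USD 213478.48; import duty: USD 48246.14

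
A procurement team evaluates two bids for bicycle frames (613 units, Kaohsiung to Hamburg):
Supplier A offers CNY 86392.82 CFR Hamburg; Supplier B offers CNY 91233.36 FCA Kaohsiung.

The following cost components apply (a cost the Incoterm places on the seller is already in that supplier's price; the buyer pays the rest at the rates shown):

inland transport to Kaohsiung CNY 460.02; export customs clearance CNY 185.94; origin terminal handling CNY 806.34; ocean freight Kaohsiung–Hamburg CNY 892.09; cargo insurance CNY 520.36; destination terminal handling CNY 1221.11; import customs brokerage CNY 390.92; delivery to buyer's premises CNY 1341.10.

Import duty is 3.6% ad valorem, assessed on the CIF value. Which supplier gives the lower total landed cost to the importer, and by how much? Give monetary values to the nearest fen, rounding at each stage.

Supplier A is cheaper by CNY 6774.38

Supplier A (CFR):
CIF value = CFR price + insurance = 86392.82 + 520.36 = 86913.18
Import duty = 86913.18 × 3.6% = 3128.87
Buyer bears (A): 520.36 + 1221.11 + 390.92 + 1341.10 = 3473.49
Landed cost (A) = invoice 86392.82 + 3473.49 + duty 3128.87 = 92995.18
Supplier B (FCA):
CIF value = FCA price + origin terminal + freight + insurance = 91233.36 + 806.34 + 892.09 + 520.36 = 93452.15
Import duty = 93452.15 × 3.6% = 3364.28
Buyer bears (B): 806.34 + 892.09 + 520.36 + 1221.11 + 390.92 + 1341.10 = 5171.92
Landed cost (B) = invoice 91233.36 + 5171.92 + duty 3364.28 = 99769.56
Difference = |92995.18 − 99769.56| = 6774.38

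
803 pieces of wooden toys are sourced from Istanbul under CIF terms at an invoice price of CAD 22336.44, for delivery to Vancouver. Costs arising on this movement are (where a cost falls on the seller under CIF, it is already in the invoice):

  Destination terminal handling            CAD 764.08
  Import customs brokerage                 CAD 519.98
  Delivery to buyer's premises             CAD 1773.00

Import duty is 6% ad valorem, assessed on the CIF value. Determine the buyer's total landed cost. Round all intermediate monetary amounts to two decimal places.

Total landed cost: CAD 26733.69

CIF: the seller pays costs through ocean freight and marine insurance to the destination port.
The CIF price already equals the CIF value: 22336.44
Import duty = 22336.44 × 6% = 1340.19
Buyer bears: destination terminal 764.08 + brokerage 519.98 + delivery 1773.00 + duty 1340.19 = 4397.25
Landed cost = invoice 22336.44 + 4397.25 = 26733.69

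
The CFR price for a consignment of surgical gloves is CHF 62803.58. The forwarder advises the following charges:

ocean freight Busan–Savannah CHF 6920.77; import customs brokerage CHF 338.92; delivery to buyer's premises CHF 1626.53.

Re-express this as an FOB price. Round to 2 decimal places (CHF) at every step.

FOB price: CHF 55882.81

Not relevant to the conversion: brokerage, delivery — on the buyer under both terms; not part of either seller's price.
From CFR to FOB, the seller no longer bears: freight.
FOB price = 62803.58 − 6920.77 = 55882.81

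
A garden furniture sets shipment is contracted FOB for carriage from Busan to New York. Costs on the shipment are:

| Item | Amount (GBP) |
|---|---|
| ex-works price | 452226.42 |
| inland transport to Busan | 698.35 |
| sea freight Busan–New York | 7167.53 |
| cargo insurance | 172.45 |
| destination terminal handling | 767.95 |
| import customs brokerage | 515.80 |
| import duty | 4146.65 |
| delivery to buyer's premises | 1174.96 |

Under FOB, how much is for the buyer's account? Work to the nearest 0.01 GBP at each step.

FOB: the seller bears costs until goods are on board at the origin port; the buyer bears freight, insurance and all costs thereafter.
Seller's account: goods 452226.42 + inland to port 698.35 = 452924.77
Buyer's account: freight 7167.53 + insurance 172.45 + destination terminal 767.95 + brokerage 515.80 + duty 4146.65 + delivery 1174.96 = 13945.34

Buyer's account: GBP 13945.34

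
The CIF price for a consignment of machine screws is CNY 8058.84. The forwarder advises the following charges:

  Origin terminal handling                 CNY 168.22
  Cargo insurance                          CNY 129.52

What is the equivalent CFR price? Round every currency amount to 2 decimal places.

Not relevant to the conversion: origin terminal — on the seller under both CIF and CFR; already in the CIF price and stays in the CFR price.
From CIF to CFR, the seller no longer bears: insurance.
CFR price = 8058.84 − 129.52 = 7929.32

CFR price: CNY 7929.32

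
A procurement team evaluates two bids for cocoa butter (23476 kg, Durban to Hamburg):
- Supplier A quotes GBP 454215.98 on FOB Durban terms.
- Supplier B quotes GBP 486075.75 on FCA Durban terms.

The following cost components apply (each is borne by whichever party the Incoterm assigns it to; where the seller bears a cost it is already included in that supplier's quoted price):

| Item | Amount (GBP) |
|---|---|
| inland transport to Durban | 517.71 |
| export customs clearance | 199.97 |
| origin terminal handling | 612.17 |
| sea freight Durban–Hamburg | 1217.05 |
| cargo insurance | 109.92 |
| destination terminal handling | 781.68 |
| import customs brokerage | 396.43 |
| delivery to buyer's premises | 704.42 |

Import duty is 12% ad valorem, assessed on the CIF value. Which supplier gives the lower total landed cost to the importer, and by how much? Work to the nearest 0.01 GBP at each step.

Supplier A (FOB):
CIF value = FOB price + freight + insurance = 454215.98 + 1217.05 + 109.92 = 455542.95
Import duty = 455542.95 × 12% = 54665.15
Buyer bears (A): 1217.05 + 109.92 + 781.68 + 396.43 + 704.42 = 3209.50
Landed cost (A) = invoice 454215.98 + 3209.50 + duty 54665.15 = 512090.63
Supplier B (FCA):
CIF value = FCA price + origin terminal + freight + insurance = 486075.75 + 612.17 + 1217.05 + 109.92 = 488014.89
Import duty = 488014.89 × 12% = 58561.79
Buyer bears (B): 612.17 + 1217.05 + 109.92 + 781.68 + 396.43 + 704.42 = 3821.67
Landed cost (B) = invoice 486075.75 + 3821.67 + duty 58561.79 = 548459.21
Difference = |512090.63 − 548459.21| = 36368.58

Supplier A is cheaper by GBP 36368.58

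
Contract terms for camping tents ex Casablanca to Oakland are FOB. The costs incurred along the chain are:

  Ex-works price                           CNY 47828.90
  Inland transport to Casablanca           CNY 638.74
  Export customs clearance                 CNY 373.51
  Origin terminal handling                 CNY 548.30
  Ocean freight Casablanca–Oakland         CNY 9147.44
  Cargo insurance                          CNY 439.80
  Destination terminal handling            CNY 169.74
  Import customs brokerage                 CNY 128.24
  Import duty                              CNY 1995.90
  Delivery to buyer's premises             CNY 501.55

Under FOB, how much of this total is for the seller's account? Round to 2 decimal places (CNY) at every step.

FOB: the seller bears costs until goods are on board at the origin port; the buyer bears freight, insurance and all costs thereafter.
Seller's account: goods 47828.90 + inland to port 638.74 + export clearance 373.51 + origin terminal 548.30 = 49389.45
Buyer's account: freight 9147.44 + insurance 439.80 + destination terminal 169.74 + brokerage 128.24 + duty 1995.90 + delivery 501.55 = 12382.67

Seller's account: CNY 49389.45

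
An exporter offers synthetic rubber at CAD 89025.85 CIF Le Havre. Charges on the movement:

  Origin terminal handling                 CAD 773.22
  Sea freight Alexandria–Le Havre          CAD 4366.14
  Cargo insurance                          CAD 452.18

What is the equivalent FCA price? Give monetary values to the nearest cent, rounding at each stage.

From CIF to FCA, the seller no longer bears: origin terminal, freight, insurance.
FCA price = 89025.85 − 773.22 − 4366.14 − 452.18 = 83434.31

FCA price: CAD 83434.31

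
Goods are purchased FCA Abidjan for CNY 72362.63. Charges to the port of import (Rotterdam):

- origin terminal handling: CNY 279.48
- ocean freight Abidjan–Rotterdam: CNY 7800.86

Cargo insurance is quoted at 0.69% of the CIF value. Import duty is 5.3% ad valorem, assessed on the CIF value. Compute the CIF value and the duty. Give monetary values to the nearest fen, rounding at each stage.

Let C be the CIF value. C = FCA price + pre-shipment costs + freight + 0.69% × C
C − 0.69% × C = 72362.63 + 279.48 + 7800.86
0.9931 × C = 80442.97
C = 80442.97 / 0.9931 = 81001.88
Insurance premium = 0.69% × 81001.88 = 558.91
Import duty = 81001.88 × 5.3% = 4293.10

CIF value: CNY 81001.88; import duty: CNY 4293.10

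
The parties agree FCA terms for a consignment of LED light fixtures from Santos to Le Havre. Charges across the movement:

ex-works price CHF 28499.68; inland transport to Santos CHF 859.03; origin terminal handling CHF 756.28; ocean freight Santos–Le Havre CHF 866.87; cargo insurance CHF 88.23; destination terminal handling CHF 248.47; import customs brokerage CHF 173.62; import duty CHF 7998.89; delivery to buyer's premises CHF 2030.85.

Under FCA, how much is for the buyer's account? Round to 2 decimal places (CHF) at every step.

Buyer's account: CHF 12163.21

FCA: the seller delivers export-cleared goods to the carrier; the buyer bears costs from that point.
Seller's account: goods 28499.68 + inland to port 859.03 = 29358.71
Buyer's account: origin terminal 756.28 + freight 866.87 + insurance 88.23 + destination terminal 248.47 + brokerage 173.62 + duty 7998.89 + delivery 2030.85 = 12163.21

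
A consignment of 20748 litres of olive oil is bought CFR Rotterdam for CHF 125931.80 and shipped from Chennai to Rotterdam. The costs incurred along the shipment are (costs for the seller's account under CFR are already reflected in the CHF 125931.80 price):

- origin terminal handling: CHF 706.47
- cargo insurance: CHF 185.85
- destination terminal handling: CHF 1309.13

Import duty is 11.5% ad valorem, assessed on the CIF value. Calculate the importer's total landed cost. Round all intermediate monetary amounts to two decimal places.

CFR: the seller pays costs through ocean freight to the destination port, but not insurance.
Already in the invoice (seller's account under CFR): origin terminal — exclude.
CIF value = CFR price + insurance = 125931.80 + 185.85 = 126117.65
Import duty = 126117.65 × 11.5% = 14503.53
Buyer bears: insurance 185.85 + destination terminal 1309.13 + duty 14503.53 = 15998.51
Landed cost = invoice 125931.80 + 15998.51 = 141930.31

Total landed cost: CHF 141930.31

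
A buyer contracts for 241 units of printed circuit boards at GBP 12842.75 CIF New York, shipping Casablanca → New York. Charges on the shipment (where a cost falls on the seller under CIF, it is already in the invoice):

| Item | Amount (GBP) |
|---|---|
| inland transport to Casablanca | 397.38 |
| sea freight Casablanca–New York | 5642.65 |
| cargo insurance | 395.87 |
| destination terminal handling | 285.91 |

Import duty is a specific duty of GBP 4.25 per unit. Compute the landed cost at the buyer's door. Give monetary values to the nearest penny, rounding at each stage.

Total landed cost: GBP 14152.91

CIF: the seller pays costs through ocean freight and marine insurance to the destination port.
Already in the invoice (seller's account under CIF): inland to port, freight, insurance — exclude.
The CIF price already equals the CIF value: 12842.75
Import duty = 241 × 4.25 = 1024.25
Buyer bears: destination terminal 285.91 + duty 1024.25 = 1310.16
Landed cost = invoice 12842.75 + 1310.16 = 14152.91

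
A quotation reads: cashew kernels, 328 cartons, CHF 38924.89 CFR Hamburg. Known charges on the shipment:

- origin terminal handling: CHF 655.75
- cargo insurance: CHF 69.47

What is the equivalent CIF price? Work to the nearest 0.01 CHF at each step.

Not relevant to the conversion: origin terminal — on the seller under both CFR and CIF; already in the CFR price and stays in the CIF price.
From CFR to CIF, the seller additionally bears: insurance.
CIF price = 38924.89 + 69.47 = 38994.36

CIF price: CHF 38994.36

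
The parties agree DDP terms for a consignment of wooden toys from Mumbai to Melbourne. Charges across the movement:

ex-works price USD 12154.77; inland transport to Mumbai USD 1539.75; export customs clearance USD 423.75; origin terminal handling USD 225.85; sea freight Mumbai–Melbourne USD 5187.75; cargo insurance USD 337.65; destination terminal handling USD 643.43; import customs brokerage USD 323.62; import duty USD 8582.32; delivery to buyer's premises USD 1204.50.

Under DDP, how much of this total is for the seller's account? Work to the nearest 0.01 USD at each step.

Seller's account: USD 30623.39

DDP: the seller bears all costs including import duty.
Seller's account: goods 12154.77 + inland to port 1539.75 + export clearance 423.75 + origin terminal 225.85 + freight 5187.75 + insurance 337.65 + destination terminal 643.43 + brokerage 323.62 + duty 8582.32 + delivery 1204.50 = 30623.39
Buyer's account: 0.00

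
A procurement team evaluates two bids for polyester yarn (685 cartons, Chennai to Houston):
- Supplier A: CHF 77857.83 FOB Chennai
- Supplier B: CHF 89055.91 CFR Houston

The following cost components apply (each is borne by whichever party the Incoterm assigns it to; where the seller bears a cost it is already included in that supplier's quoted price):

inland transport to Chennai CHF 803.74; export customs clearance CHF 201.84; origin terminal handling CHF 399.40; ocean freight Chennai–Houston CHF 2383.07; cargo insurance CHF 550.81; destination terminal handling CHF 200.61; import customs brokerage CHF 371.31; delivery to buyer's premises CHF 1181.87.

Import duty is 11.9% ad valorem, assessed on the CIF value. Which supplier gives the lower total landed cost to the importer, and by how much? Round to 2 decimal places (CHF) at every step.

Supplier A is cheaper by CHF 9864.00

Supplier A (FOB):
CIF value = FOB price + freight + insurance = 77857.83 + 2383.07 + 550.81 = 80791.71
Import duty = 80791.71 × 11.9% = 9614.21
Buyer bears (A): 2383.07 + 550.81 + 200.61 + 371.31 + 1181.87 = 4687.67
Landed cost (A) = invoice 77857.83 + 4687.67 + duty 9614.21 = 92159.71
Supplier B (CFR):
CIF value = CFR price + insurance = 89055.91 + 550.81 = 89606.72
Import duty = 89606.72 × 11.9% = 10663.20
Buyer bears (B): 550.81 + 200.61 + 371.31 + 1181.87 = 2304.60
Landed cost (B) = invoice 89055.91 + 2304.60 + duty 10663.20 = 102023.71
Difference = |92159.71 − 102023.71| = 9864.00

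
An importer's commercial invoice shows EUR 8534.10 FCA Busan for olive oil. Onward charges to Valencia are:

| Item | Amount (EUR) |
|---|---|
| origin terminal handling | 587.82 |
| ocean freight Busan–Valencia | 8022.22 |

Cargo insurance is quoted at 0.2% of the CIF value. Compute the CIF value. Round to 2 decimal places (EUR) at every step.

CIF value: EUR 17178.50

Let C be the CIF value. C = FCA price + pre-shipment costs + freight + 0.2% × C
C − 0.2% × C = 8534.10 + 587.82 + 8022.22
0.998 × C = 17144.14
C = 17144.14 / 0.998 = 17178.50
Insurance premium = 0.2% × 17178.50 = 34.36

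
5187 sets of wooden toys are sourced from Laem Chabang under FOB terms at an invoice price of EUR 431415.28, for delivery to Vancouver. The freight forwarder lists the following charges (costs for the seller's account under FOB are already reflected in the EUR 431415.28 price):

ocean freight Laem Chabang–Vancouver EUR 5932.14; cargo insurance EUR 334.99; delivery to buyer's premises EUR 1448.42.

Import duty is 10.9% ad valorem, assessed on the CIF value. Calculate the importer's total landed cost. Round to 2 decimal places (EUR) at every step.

FOB: the seller bears costs until goods are on board at the origin port; the buyer bears freight, insurance and all costs thereafter.
CIF value = FOB price + freight + insurance = 431415.28 + 5932.14 + 334.99 = 437682.41
Import duty = 437682.41 × 10.9% = 47707.38
Buyer bears: freight 5932.14 + insurance 334.99 + delivery 1448.42 + duty 47707.38 = 55422.93
Landed cost = invoice 431415.28 + 55422.93 = 486838.21

Total landed cost: EUR 486838.21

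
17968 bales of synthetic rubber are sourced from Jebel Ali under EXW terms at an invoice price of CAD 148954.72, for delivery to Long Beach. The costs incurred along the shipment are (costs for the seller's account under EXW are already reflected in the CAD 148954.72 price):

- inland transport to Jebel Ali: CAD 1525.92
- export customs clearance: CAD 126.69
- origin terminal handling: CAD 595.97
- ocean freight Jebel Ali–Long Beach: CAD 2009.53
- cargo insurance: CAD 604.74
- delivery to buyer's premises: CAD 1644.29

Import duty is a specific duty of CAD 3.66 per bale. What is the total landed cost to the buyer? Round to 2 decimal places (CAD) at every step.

EXW: the seller makes goods available at their premises; the buyer bears all onward costs.
CIF value = EXW price + inland to port + export clearance + origin terminal + freight + insurance = 148954.72 + 1525.92 + 126.69 + 595.97 + 2009.53 + 604.74 = 153817.57
Import duty = 17968 × 3.66 = 65762.88
Buyer bears: inland to port 1525.92 + export clearance 126.69 + origin terminal 595.97 + freight 2009.53 + insurance 604.74 + delivery 1644.29 + duty 65762.88 = 72270.02
Landed cost = invoice 148954.72 + 72270.02 = 221224.74

Total landed cost: CAD 221224.74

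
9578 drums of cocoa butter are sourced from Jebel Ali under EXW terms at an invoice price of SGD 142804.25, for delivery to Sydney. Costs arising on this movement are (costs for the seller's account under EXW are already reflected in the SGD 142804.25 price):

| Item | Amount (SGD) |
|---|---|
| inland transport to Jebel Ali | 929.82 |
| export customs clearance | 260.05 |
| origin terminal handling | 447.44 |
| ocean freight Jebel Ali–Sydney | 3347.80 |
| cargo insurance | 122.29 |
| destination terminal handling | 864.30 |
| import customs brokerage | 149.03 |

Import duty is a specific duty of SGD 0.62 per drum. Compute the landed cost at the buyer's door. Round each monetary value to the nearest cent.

Total landed cost: SGD 154863.34

EXW: the seller makes goods available at their premises; the buyer bears all onward costs.
CIF value = EXW price + inland to port + export clearance + origin terminal + freight + insurance = 142804.25 + 929.82 + 260.05 + 447.44 + 3347.80 + 122.29 = 147911.65
Import duty = 9578 × 0.62 = 5938.36
Buyer bears: inland to port 929.82 + export clearance 260.05 + origin terminal 447.44 + freight 3347.80 + insurance 122.29 + destination terminal 864.30 + brokerage 149.03 + duty 5938.36 = 12059.09
Landed cost = invoice 142804.25 + 12059.09 = 154863.34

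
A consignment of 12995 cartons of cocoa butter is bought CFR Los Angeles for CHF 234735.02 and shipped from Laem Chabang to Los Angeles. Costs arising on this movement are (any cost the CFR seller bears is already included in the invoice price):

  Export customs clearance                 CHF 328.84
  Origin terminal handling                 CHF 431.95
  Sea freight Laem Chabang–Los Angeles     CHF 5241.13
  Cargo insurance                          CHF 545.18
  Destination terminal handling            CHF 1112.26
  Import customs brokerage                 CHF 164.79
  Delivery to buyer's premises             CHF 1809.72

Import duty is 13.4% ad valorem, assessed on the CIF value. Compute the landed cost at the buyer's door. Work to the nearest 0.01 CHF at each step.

CFR: the seller pays costs through ocean freight to the destination port, but not insurance.
Already in the invoice (seller's account under CFR): export clearance, origin terminal, freight — exclude.
CIF value = CFR price + insurance = 234735.02 + 545.18 = 235280.20
Import duty = 235280.20 × 13.4% = 31527.55
Buyer bears: insurance 545.18 + destination terminal 1112.26 + brokerage 164.79 + delivery 1809.72 + duty 31527.55 = 35159.50
Landed cost = invoice 234735.02 + 35159.50 = 269894.52

Total landed cost: CHF 269894.52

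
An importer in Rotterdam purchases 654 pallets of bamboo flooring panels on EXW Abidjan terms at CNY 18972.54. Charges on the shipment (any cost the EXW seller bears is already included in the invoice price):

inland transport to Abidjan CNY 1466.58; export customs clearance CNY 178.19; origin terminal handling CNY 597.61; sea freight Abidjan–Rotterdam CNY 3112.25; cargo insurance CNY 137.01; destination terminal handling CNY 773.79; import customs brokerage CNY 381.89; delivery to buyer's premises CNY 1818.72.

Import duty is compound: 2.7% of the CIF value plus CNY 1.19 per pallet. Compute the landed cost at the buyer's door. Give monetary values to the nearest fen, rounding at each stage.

EXW: the seller makes goods available at their premises; the buyer bears all onward costs.
CIF value = EXW price + inland to port + export clearance + origin terminal + freight + insurance = 18972.54 + 1466.58 + 178.19 + 597.61 + 3112.25 + 137.01 = 24464.18
Ad valorem component: 24464.18 × 2.7% = 660.53
Specific component: 654 × 1.19 = 778.26
Import duty = 660.53 + 778.26 = 1438.79
Buyer bears: inland to port 1466.58 + export clearance 178.19 + origin terminal 597.61 + freight 3112.25 + insurance 137.01 + destination terminal 773.79 + brokerage 381.89 + delivery 1818.72 + duty 1438.79 = 9904.83
Landed cost = invoice 18972.54 + 9904.83 = 28877.37

Total landed cost: CNY 28877.37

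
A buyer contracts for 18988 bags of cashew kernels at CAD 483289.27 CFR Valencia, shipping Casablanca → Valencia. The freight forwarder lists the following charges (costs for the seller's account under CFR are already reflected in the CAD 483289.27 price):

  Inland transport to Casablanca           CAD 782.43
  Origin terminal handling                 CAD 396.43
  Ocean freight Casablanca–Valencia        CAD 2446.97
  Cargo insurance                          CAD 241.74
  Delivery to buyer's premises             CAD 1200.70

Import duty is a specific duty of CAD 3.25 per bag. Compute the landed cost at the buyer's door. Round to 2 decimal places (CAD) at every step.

Total landed cost: CAD 546442.71

CFR: the seller pays costs through ocean freight to the destination port, but not insurance.
Already in the invoice (seller's account under CFR): inland to port, origin terminal, freight — exclude.
CIF value = CFR price + insurance = 483289.27 + 241.74 = 483531.01
Import duty = 18988 × 3.25 = 61711.00
Buyer bears: insurance 241.74 + delivery 1200.70 + duty 61711.00 = 63153.44
Landed cost = invoice 483289.27 + 63153.44 = 546442.71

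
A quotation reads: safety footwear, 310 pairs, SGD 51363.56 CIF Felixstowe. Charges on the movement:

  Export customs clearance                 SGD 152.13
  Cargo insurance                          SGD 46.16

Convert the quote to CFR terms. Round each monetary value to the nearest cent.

CFR price: SGD 51317.40

Not relevant to the conversion: export clearance — on the seller under both CIF and CFR; already in the CIF price and stays in the CFR price.
From CIF to CFR, the seller no longer bears: insurance.
CFR price = 51363.56 − 46.16 = 51317.40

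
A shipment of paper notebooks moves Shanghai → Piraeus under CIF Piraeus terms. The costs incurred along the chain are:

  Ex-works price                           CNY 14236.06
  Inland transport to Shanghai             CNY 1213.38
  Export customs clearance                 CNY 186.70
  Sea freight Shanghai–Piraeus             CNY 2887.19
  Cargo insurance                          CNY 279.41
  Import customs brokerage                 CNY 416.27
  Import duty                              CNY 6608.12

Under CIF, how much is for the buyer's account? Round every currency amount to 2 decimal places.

Buyer's account: CNY 7024.39

CIF: the seller pays costs through ocean freight and marine insurance to the destination port.
Seller's account: goods 14236.06 + inland to port 1213.38 + export clearance 186.70 + freight 2887.19 + insurance 279.41 = 18802.74
Buyer's account: brokerage 416.27 + duty 6608.12 = 7024.39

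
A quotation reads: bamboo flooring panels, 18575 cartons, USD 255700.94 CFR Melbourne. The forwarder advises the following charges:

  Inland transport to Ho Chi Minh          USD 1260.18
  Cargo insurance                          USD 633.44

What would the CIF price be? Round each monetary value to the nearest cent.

Not relevant to the conversion: inland to port — on the seller under both CFR and CIF; already in the CFR price and stays in the CIF price.
From CFR to CIF, the seller additionally bears: insurance.
CIF price = 255700.94 + 633.44 = 256334.38

CIF price: USD 256334.38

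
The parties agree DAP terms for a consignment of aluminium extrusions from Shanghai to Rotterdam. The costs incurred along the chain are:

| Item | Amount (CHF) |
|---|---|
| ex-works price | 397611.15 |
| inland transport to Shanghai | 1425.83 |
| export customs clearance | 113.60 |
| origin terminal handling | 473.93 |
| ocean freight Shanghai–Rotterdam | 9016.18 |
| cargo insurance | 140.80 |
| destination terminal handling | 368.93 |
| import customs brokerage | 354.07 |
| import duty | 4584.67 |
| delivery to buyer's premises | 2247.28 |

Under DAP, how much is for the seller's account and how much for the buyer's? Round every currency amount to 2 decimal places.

DAP: the seller bears all costs to the named destination except import duty and clearance.
Seller's account: goods 397611.15 + inland to port 1425.83 + export clearance 113.60 + origin terminal 473.93 + freight 9016.18 + insurance 140.80 + destination terminal 368.93 + delivery 2247.28 = 411397.70
Buyer's account: brokerage 354.07 + duty 4584.67 = 4938.74

Seller: CHF 411397.70; buyer: CHF 4938.74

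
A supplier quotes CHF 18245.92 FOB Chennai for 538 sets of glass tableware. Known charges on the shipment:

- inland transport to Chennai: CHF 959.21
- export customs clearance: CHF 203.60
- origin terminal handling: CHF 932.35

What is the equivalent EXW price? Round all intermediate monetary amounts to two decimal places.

EXW price: CHF 16150.76

From FOB to EXW, the seller no longer bears: inland to port, export clearance, origin terminal.
EXW price = 18245.92 − 959.21 − 203.60 − 932.35 = 16150.76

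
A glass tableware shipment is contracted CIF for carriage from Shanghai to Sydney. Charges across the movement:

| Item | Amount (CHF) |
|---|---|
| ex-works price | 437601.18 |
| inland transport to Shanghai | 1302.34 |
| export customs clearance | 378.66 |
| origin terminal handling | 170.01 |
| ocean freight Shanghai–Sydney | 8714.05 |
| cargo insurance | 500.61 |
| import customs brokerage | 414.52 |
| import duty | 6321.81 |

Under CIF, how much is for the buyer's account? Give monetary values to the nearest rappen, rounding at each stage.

CIF: the seller pays costs through ocean freight and marine insurance to the destination port.
Seller's account: goods 437601.18 + inland to port 1302.34 + export clearance 378.66 + origin terminal 170.01 + freight 8714.05 + insurance 500.61 = 448666.85
Buyer's account: brokerage 414.52 + duty 6321.81 = 6736.33

Buyer's account: CHF 6736.33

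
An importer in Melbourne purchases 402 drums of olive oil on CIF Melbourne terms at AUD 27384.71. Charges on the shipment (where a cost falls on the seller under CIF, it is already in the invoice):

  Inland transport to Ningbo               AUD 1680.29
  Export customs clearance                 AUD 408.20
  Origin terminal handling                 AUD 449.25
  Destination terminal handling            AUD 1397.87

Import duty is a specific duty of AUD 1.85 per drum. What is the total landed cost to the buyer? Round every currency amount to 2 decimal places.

Total landed cost: AUD 29526.28

CIF: the seller pays costs through ocean freight and marine insurance to the destination port.
Already in the invoice (seller's account under CIF): inland to port, export clearance, origin terminal — exclude.
The CIF price already equals the CIF value: 27384.71
Import duty = 402 × 1.85 = 743.70
Buyer bears: destination terminal 1397.87 + duty 743.70 = 2141.57
Landed cost = invoice 27384.71 + 2141.57 = 29526.28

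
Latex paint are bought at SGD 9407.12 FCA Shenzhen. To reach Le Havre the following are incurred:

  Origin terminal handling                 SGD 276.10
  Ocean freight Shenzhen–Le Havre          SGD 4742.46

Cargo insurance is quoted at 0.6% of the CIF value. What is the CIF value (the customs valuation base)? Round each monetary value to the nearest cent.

CIF value: SGD 14512.76

Let C be the CIF value. C = FCA price + pre-shipment costs + freight + 0.6% × C
C − 0.6% × C = 9407.12 + 276.10 + 4742.46
0.994 × C = 14425.68
C = 14425.68 / 0.994 = 14512.76
Insurance premium = 0.6% × 14512.76 = 87.08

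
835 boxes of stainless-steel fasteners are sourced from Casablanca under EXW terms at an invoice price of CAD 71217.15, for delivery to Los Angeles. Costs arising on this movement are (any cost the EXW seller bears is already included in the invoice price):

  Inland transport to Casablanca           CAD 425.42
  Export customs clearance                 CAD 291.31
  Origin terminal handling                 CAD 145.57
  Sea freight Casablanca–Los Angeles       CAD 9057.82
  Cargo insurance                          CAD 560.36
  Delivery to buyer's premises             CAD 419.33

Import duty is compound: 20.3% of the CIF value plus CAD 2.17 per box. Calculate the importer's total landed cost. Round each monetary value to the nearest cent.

Total landed cost: CAD 100513.53

EXW: the seller makes goods available at their premises; the buyer bears all onward costs.
CIF value = EXW price + inland to port + export clearance + origin terminal + freight + insurance = 71217.15 + 425.42 + 291.31 + 145.57 + 9057.82 + 560.36 = 81697.63
Ad valorem component: 81697.63 × 20.3% = 16584.62
Specific component: 835 × 2.17 = 1811.95
Import duty = 16584.62 + 1811.95 = 18396.57
Buyer bears: inland to port 425.42 + export clearance 291.31 + origin terminal 145.57 + freight 9057.82 + insurance 560.36 + delivery 419.33 + duty 18396.57 = 29296.38
Landed cost = invoice 71217.15 + 29296.38 = 100513.53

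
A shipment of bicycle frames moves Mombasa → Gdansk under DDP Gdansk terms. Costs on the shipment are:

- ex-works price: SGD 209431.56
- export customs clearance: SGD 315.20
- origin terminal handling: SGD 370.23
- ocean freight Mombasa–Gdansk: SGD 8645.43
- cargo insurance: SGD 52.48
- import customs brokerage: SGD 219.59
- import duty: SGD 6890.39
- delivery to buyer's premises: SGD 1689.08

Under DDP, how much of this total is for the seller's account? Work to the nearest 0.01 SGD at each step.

DDP: the seller bears all costs including import duty.
Seller's account: goods 209431.56 + export clearance 315.20 + origin terminal 370.23 + freight 8645.43 + insurance 52.48 + brokerage 219.59 + duty 6890.39 + delivery 1689.08 = 227613.96
Buyer's account: 0.00

Seller's account: SGD 227613.96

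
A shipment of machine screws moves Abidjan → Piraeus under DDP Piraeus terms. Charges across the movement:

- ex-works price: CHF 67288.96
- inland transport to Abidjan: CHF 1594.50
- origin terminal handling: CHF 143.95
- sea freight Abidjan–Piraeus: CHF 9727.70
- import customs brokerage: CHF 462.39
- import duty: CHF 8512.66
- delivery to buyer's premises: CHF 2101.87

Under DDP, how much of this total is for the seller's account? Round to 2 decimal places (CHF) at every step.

DDP: the seller bears all costs including import duty.
Seller's account: goods 67288.96 + inland to port 1594.50 + origin terminal 143.95 + freight 9727.70 + brokerage 462.39 + duty 8512.66 + delivery 2101.87 = 89832.03
Buyer's account: 0.00

Seller's account: CHF 89832.03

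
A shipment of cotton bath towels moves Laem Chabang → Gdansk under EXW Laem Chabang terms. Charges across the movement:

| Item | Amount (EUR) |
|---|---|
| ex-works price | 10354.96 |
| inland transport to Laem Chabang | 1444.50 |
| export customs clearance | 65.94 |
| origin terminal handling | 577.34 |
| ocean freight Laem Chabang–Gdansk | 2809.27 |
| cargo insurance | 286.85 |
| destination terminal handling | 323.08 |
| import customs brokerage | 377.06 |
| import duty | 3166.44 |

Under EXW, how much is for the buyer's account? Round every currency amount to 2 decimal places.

EXW: the seller makes goods available at their premises; the buyer bears all onward costs.
Seller's account: goods 10354.96 = 10354.96
Buyer's account: inland to port 1444.50 + export clearance 65.94 + origin terminal 577.34 + freight 2809.27 + insurance 286.85 + destination terminal 323.08 + brokerage 377.06 + duty 3166.44 = 9050.48

Buyer's account: EUR 9050.48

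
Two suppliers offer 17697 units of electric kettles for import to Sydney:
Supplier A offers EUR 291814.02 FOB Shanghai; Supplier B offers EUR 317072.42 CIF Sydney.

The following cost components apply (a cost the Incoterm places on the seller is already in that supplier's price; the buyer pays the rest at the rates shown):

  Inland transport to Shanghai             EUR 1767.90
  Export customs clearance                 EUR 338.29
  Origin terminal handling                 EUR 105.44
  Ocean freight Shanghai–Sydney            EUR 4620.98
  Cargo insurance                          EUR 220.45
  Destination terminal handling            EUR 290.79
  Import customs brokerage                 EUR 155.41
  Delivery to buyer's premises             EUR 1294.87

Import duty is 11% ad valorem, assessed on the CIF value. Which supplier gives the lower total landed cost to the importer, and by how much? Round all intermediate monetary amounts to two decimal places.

Supplier A (FOB):
CIF value = FOB price + freight + insurance = 291814.02 + 4620.98 + 220.45 = 296655.45
Import duty = 296655.45 × 11% = 32632.10
Buyer bears (A): 4620.98 + 220.45 + 290.79 + 155.41 + 1294.87 = 6582.50
Landed cost (A) = invoice 291814.02 + 6582.50 + duty 32632.10 = 331028.62
Supplier B (CIF):
The CIF price already equals the CIF value: 317072.42
Import duty = 317072.42 × 11% = 34877.97
Buyer bears (B): 290.79 + 155.41 + 1294.87 = 1741.07
Landed cost (B) = invoice 317072.42 + 1741.07 + duty 34877.97 = 353691.46
Difference = |331028.62 − 353691.46| = 22662.84

Supplier A is cheaper by EUR 22662.84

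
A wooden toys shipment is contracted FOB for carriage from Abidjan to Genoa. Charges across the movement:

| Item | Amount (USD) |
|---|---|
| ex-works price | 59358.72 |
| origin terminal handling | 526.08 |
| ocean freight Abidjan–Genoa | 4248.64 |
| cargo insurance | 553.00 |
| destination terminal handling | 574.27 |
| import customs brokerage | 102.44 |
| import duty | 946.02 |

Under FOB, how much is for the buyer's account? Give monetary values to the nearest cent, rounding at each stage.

FOB: the seller bears costs until goods are on board at the origin port; the buyer bears freight, insurance and all costs thereafter.
Seller's account: goods 59358.72 + origin terminal 526.08 = 59884.80
Buyer's account: freight 4248.64 + insurance 553.00 + destination terminal 574.27 + brokerage 102.44 + duty 946.02 = 6424.37

Buyer's account: USD 6424.37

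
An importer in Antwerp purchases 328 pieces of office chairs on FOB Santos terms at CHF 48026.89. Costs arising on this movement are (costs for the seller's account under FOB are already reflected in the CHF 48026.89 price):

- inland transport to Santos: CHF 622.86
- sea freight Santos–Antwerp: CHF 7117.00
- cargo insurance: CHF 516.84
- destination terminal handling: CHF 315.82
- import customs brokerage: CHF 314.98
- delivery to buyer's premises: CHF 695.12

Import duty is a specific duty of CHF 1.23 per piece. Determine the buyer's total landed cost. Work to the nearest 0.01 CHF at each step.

Total landed cost: CHF 57390.09

FOB: the seller bears costs until goods are on board at the origin port; the buyer bears freight, insurance and all costs thereafter.
Already in the invoice (seller's account under FOB): inland to port — exclude.
CIF value = FOB price + freight + insurance = 48026.89 + 7117.00 + 516.84 = 55660.73
Import duty = 328 × 1.23 = 403.44
Buyer bears: freight 7117.00 + insurance 516.84 + destination terminal 315.82 + brokerage 314.98 + delivery 695.12 + duty 403.44 = 9363.20
Landed cost = invoice 48026.89 + 9363.20 = 57390.09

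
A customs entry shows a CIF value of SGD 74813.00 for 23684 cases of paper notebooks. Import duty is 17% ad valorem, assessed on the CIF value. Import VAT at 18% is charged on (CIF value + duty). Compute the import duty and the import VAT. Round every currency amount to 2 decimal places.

Import duty: SGD 12718.21; import VAT: SGD 15755.62

Import duty = 74813.00 × 17% = 12718.21
VAT base = CIF + duty = 74813.00 + 12718.21 = 87531.21
Import VAT = 87531.21 × 18% = 15755.62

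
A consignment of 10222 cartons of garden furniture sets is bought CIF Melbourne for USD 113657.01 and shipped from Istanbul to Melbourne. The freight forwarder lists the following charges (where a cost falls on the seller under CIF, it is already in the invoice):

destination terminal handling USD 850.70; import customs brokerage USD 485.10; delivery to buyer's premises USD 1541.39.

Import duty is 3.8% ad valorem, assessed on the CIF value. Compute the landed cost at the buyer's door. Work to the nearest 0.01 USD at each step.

Total landed cost: USD 120853.17

CIF: the seller pays costs through ocean freight and marine insurance to the destination port.
The CIF price already equals the CIF value: 113657.01
Import duty = 113657.01 × 3.8% = 4318.97
Buyer bears: destination terminal 850.70 + brokerage 485.10 + delivery 1541.39 + duty 4318.97 = 7196.16
Landed cost = invoice 113657.01 + 7196.16 = 120853.17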